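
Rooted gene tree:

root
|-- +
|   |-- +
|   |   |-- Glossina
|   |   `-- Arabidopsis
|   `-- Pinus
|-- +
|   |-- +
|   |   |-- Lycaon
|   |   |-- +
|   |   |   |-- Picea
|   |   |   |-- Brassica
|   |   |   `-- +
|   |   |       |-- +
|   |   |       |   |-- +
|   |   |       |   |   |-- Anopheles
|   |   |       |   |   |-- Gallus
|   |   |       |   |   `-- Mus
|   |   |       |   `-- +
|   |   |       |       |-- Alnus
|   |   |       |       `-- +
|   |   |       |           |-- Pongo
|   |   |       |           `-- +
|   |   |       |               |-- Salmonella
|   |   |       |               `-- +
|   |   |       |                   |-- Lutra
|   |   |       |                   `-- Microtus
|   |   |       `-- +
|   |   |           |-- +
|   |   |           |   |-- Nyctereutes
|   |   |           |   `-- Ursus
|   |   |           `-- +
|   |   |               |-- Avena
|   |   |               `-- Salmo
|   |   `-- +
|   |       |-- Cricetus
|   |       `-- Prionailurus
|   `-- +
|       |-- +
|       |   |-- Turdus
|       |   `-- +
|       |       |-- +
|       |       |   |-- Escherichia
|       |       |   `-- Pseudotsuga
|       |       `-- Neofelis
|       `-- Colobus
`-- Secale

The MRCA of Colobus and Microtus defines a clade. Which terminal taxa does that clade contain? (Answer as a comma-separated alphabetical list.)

Alnus, Anopheles, Avena, Brassica, Colobus, Cricetus, Escherichia, Gallus, Lutra, Lycaon, Microtus, Mus, Neofelis, Nyctereutes, Picea, Pongo, Prionailurus, Pseudotsuga, Salmo, Salmonella, Turdus, Ursus

Tracing Colobus: it sits inside ((Turdus,((Escherichia,Pseudotsuga),Neofelis)),Colobus).
Tracing Microtus: it sits inside (Lutra,Microtus).
The smallest clade enclosing both is ((Lycaon,(Picea,Brassica,(((Anopheles,Gallus,Mus),(Alnus,(Pongo,(Salmonella,(Lutra,Microtus))))),((Nyctereutes,Ursus),(Avena,Salmo)))),(Cricetus,Prionailurus)),((Turdus,((Escherichia,Pseudotsuga),Neofelis)),Colobus)); the answer is its 22 terminal taxa in alphabetical order.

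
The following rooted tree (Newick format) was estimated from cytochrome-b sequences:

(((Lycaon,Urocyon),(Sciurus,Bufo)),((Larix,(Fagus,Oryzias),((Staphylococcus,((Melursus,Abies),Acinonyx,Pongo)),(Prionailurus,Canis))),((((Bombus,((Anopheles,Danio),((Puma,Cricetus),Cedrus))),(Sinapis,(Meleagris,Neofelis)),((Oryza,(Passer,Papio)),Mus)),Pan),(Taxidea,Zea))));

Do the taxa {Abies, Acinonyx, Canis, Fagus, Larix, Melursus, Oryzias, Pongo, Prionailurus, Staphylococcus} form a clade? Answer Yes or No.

The most recent common ancestor of these taxa subtends (Larix,(Fagus,Oryzias),((Staphylococcus,((Melursus,Abies),Acinonyx,Pongo)),(Prionailurus,Canis))).
That clade has exactly 10 tips — every listed taxon and nothing else — so the group is monophyletic.

Yes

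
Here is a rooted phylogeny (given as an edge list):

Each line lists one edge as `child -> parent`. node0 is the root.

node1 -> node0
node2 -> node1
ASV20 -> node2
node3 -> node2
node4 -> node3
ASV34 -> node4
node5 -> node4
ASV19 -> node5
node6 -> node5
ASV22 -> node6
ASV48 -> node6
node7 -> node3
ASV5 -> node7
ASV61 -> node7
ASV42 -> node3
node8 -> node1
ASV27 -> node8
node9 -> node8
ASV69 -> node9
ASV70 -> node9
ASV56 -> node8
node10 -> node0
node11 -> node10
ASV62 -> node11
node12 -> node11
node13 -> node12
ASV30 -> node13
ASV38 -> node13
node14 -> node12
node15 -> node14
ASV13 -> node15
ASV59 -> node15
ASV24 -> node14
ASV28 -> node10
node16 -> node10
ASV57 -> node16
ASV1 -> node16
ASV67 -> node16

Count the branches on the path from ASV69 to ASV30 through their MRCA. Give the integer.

9

The MRCA of ASV69 and ASV30 is the root of the tree.
From ASV69 up to that node: 4 branches. From ASV30 up to the same node: 5 branches. Total: 4 + 5 = 9.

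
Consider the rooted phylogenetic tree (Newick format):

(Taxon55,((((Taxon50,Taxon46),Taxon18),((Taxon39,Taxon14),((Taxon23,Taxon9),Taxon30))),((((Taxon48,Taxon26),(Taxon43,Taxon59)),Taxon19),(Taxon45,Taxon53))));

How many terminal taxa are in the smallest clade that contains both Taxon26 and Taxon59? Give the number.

The MRCA of Taxon26 and Taxon59 is the node subtending ((Taxon48,Taxon26),(Taxon43,Taxon59)).
That clade contains 4 terminal taxa: Taxon26, Taxon43, Taxon48, Taxon59.

4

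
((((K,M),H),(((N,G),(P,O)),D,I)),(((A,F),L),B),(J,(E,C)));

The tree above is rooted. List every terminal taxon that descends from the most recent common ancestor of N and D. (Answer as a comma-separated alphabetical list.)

D, G, I, N, O, P

Tracing N: it sits inside (N,G).
Tracing D: it sits inside (((N,G),(P,O)),D,I).
The smallest clade enclosing both is (((N,G),(P,O)),D,I); the answer is its 6 terminal taxa in alphabetical order.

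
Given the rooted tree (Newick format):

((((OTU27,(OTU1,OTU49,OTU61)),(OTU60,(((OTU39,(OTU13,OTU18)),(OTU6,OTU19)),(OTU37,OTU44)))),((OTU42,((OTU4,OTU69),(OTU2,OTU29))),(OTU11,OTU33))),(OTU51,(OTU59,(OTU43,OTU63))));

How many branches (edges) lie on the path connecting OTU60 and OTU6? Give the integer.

5

The MRCA of OTU60 and OTU6 is the node subtending (OTU60,(((OTU39,(OTU13,OTU18)),(OTU6,OTU19)),(OTU37,OTU44))).
From OTU60 up to that node: 1 branch. From OTU6 up to the same node: 4 branches. Total: 1 + 4 = 5.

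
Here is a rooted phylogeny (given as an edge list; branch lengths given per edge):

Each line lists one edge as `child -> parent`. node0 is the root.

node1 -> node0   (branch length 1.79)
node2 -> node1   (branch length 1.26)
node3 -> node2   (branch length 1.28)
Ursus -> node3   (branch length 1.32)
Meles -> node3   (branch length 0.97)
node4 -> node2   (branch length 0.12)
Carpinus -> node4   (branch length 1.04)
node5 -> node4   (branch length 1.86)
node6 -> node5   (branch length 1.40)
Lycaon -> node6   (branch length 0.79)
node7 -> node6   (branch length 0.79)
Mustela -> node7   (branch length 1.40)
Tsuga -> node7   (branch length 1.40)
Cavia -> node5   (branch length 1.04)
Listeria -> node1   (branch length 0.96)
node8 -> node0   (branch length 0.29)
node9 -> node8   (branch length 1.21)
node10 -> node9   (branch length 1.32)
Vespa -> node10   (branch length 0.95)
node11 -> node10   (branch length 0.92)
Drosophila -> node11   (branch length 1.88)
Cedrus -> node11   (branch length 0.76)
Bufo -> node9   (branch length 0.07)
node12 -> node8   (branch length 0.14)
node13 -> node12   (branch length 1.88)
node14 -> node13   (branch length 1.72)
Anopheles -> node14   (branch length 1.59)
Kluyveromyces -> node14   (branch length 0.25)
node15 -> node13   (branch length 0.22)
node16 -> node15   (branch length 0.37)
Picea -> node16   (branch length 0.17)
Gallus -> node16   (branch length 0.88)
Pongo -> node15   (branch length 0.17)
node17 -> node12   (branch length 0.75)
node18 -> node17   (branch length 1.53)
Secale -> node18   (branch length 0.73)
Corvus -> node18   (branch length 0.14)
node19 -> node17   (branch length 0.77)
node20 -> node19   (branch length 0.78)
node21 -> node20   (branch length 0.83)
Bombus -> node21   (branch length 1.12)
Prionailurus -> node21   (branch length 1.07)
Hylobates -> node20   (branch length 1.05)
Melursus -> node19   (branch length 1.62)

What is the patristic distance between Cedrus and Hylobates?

The path runs Cedrus → … → MRCA → … → Hylobates; the MRCA is the node subtending (((Vespa,(Drosophila,Cedrus)),Bufo),(((Anopheles,Kluyveromyces),((Picea,Gallus),Pongo)),((Secale,Corvus),(((Bombus,Prionailurus),Hylobates),Melursus)))).
Branch lengths along that path: 0.76 + 0.92 + 1.32 + 1.21 + 0.14 + 0.75 + 0.77 + 0.78 + 1.05 = 7.70.

7.70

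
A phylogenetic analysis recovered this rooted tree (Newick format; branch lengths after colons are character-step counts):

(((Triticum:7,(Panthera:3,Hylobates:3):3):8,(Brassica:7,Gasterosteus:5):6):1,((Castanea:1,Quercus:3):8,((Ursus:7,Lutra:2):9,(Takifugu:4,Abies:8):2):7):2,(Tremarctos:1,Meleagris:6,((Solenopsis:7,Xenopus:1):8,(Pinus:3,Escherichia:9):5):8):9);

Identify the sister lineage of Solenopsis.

Solenopsis attaches to the tree at the node subtending (Solenopsis,Xenopus).
The other lineage descending from that same node — the sister group — is the single tip Xenopus.

Xenopus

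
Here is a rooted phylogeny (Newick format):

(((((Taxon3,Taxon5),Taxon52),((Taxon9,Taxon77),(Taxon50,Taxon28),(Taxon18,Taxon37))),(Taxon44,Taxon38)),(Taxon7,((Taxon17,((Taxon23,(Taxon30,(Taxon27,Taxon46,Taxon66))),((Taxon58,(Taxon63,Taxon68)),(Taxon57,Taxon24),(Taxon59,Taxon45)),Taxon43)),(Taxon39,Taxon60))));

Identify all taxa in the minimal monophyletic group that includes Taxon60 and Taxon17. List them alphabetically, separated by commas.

Tracing Taxon60: it sits inside (Taxon39,Taxon60).
Tracing Taxon17: it sits inside (Taxon17,((Taxon23,(Taxon30,(Taxon27,Taxon46,Taxon66))),((Taxon58,(Taxon63,Taxon68)),(Taxon57,Taxon24),(Taxon59,Taxon45)),Taxon43)).
The smallest clade enclosing both is ((Taxon17,((Taxon23,(Taxon30,(Taxon27,Taxon46,Taxon66))),((Taxon58,(Taxon63,Taxon68)),(Taxon57,Taxon24),(Taxon59,Taxon45)),Taxon43)),(Taxon39,Taxon60)); the answer is its 16 terminal taxa in alphabetical order.

Taxon17, Taxon23, Taxon24, Taxon27, Taxon30, Taxon39, Taxon43, Taxon45, Taxon46, Taxon57, Taxon58, Taxon59, Taxon60, Taxon63, Taxon66, Taxon68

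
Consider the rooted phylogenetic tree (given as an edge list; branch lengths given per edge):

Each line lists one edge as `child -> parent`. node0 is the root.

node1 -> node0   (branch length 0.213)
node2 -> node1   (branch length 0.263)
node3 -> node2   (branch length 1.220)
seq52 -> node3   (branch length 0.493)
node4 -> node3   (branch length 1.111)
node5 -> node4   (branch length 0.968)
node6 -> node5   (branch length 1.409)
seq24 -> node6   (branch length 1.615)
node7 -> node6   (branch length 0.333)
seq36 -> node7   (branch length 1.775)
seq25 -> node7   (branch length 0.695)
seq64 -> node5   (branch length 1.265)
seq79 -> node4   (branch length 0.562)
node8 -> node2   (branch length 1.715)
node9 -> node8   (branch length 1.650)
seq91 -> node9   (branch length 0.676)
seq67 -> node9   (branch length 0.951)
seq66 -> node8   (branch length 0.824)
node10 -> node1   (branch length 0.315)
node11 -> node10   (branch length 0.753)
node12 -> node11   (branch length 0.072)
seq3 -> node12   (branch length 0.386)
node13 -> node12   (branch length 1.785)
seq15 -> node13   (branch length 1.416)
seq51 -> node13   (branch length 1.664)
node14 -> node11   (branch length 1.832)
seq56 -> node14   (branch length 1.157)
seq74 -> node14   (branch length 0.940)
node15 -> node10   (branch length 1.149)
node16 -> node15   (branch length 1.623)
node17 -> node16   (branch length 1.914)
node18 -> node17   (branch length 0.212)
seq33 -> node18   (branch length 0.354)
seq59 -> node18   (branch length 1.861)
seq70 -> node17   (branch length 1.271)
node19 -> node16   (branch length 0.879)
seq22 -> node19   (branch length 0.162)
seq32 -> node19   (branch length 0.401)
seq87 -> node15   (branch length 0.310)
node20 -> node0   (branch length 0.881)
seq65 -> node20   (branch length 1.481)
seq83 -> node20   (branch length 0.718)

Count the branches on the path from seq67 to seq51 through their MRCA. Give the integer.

9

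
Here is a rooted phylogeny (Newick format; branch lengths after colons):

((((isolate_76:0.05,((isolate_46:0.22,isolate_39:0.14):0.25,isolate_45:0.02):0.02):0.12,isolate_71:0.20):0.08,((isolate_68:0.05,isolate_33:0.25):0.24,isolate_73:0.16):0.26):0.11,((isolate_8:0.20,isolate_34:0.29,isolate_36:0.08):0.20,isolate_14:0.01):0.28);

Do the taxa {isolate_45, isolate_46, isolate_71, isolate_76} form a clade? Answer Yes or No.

No

The MRCA of the listed taxa subtends ((isolate_76,((isolate_46,isolate_39),isolate_45)),isolate_71).
That clade also contains isolate_39, which is not in the proposed group, so the group is not monophyletic.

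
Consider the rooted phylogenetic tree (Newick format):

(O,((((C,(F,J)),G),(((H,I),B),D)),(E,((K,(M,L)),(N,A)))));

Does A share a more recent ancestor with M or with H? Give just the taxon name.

M

The MRCA of A and M subtends ((K,(M,L)),(N,A)) (5 taxa).
The MRCA of A and H subtends ((((C,(F,J)),G),(((H,I),B),D)),(E,((K,(M,L)),(N,A)))) (14 taxa).
The first is nested inside the second, so A shares a more recent common ancestor with M.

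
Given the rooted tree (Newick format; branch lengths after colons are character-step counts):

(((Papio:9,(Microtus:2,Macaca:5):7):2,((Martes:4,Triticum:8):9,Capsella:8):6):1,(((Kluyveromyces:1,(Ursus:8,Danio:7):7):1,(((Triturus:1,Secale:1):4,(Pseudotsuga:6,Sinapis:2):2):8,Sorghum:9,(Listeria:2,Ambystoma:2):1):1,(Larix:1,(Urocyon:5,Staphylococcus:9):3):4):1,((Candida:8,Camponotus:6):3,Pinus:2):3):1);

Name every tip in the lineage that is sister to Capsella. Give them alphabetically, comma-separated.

Martes, Triticum

Capsella attaches to the tree at the node subtending ((Martes,Triticum),Capsella).
The other lineage descending from that same node — the sister group — is (Martes,Triticum); its 2 tips in alphabetical order are the answer.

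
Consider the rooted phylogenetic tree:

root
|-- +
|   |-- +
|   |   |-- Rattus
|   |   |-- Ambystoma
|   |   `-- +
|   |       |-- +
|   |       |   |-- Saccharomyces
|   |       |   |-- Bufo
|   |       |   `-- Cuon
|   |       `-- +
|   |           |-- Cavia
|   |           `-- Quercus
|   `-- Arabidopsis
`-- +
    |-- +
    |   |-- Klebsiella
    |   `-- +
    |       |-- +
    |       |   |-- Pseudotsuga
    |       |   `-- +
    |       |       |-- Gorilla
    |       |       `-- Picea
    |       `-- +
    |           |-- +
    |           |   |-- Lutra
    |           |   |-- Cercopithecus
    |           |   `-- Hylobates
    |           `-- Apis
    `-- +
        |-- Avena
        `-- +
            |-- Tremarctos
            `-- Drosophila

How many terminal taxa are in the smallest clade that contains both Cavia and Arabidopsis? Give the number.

8

The MRCA of Cavia and Arabidopsis is the node subtending ((Rattus,Ambystoma,((Saccharomyces,Bufo,Cuon),(Cavia,Quercus))),Arabidopsis).
That clade contains 8 terminal taxa: Ambystoma, Arabidopsis, Bufo, Cavia, Cuon, Quercus, Rattus, Saccharomyces.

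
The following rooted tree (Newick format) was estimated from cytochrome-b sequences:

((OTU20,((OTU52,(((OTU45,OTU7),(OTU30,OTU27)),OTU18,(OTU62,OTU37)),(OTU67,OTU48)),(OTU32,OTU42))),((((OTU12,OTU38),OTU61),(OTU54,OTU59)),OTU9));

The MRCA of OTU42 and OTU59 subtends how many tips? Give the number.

The MRCA of OTU42 and OTU59 is the root, so the clade is the entire tree.
That clade contains 19 terminal taxa: OTU12, OTU18, OTU20, OTU27, OTU30, OTU32, OTU37, OTU38, OTU42, OTU45, OTU48, OTU52, OTU54, OTU59, OTU61, OTU62, OTU67, OTU7, OTU9.

19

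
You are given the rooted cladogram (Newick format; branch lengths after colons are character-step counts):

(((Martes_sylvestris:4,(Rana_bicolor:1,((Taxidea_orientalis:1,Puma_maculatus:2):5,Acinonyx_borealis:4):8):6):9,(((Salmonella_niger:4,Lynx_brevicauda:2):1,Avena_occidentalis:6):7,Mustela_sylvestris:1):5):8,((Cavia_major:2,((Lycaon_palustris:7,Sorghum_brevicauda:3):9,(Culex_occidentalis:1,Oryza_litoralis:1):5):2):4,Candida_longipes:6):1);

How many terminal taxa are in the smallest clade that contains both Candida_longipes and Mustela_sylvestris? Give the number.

15

The MRCA of Candida_longipes and Mustela_sylvestris is the root, so the clade is the entire tree.
That clade contains 15 terminal taxa: Acinonyx_borealis, Avena_occidentalis, Candida_longipes, Cavia_major, Culex_occidentalis, Lycaon_palustris, Lynx_brevicauda, Martes_sylvestris, Mustela_sylvestris, Oryza_litoralis, Puma_maculatus, Rana_bicolor, Salmonella_niger, Sorghum_brevicauda, Taxidea_orientalis.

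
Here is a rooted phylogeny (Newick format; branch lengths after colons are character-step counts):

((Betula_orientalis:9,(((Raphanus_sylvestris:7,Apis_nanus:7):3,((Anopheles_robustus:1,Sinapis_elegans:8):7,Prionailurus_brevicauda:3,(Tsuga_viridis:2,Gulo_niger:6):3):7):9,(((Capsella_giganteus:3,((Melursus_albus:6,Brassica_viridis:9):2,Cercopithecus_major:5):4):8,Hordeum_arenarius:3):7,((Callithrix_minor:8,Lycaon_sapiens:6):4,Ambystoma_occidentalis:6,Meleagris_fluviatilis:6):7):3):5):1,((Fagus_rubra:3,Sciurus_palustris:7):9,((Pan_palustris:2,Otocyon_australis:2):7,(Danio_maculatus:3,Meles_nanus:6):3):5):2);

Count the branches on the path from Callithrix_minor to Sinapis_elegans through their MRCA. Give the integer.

8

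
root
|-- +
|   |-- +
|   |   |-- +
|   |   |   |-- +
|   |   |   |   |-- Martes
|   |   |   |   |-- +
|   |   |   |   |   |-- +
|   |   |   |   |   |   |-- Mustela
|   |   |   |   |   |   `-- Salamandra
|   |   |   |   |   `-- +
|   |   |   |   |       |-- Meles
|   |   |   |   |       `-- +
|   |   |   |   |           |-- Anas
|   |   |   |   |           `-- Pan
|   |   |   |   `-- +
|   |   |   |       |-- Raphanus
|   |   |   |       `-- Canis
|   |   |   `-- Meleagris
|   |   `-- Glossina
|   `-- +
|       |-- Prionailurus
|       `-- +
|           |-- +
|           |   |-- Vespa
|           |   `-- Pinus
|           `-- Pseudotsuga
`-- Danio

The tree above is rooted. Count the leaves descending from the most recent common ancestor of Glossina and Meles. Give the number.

The MRCA of Glossina and Meles is the node subtending (((Martes,((Mustela,Salamandra),(Meles,(Anas,Pan))),(Raphanus,Canis)),Meleagris),Glossina).
That clade contains 10 terminal taxa: Anas, Canis, Glossina, Martes, Meleagris, Meles, Mustela, Pan, Raphanus, Salamandra.

10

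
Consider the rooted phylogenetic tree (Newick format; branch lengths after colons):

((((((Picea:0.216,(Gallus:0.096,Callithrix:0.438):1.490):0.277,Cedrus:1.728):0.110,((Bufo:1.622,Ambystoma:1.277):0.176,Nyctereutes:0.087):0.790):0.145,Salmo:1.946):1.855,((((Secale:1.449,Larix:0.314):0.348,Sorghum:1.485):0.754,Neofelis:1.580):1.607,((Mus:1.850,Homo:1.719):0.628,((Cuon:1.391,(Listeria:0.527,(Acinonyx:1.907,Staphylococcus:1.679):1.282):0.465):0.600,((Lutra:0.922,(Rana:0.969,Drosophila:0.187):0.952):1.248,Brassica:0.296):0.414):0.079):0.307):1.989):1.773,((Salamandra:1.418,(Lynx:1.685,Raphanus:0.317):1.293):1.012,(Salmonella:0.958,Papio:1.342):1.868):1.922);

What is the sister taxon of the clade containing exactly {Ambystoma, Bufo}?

The clade containing exactly {Ambystoma, Bufo} attaches to the tree at the node subtending ((Bufo,Ambystoma),Nyctereutes).
The other lineage descending from that same node — the sister group — is the single tip Nyctereutes.

Nyctereutes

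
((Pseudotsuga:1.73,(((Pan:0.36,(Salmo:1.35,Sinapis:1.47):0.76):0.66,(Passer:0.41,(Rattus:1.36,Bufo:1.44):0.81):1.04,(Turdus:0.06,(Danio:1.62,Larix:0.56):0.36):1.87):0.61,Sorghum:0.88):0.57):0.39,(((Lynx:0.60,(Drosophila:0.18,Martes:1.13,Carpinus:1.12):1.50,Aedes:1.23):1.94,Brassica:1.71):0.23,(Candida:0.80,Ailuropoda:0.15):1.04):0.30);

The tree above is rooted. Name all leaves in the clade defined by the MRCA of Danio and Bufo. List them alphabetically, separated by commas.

Bufo, Danio, Larix, Pan, Passer, Rattus, Salmo, Sinapis, Turdus

Tracing Danio: it sits inside (Danio,Larix).
Tracing Bufo: it sits inside (Rattus,Bufo).
The smallest clade enclosing both is ((Pan,(Salmo,Sinapis)),(Passer,(Rattus,Bufo)),(Turdus,(Danio,Larix))); the answer is its 9 terminal taxa in alphabetical order.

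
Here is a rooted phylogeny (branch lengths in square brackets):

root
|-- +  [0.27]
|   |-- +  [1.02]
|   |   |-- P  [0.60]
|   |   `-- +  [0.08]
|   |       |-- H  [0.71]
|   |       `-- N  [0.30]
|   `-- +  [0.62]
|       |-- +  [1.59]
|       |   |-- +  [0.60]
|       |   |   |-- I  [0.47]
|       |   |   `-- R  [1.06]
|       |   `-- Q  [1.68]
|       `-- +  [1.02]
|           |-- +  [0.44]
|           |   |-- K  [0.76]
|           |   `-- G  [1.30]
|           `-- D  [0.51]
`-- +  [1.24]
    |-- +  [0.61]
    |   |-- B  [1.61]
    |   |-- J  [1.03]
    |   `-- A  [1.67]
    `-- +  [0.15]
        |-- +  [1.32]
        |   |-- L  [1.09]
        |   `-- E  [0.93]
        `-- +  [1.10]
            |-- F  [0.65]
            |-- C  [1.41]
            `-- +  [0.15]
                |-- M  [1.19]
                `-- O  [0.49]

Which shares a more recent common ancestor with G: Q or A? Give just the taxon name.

The MRCA of G and Q subtends (((I,R),Q),((K,G),D)) (6 taxa).
The MRCA of G and A is the root, subtending the entire tree (18 taxa).
The first is nested inside the second, so G shares a more recent common ancestor with Q.

Q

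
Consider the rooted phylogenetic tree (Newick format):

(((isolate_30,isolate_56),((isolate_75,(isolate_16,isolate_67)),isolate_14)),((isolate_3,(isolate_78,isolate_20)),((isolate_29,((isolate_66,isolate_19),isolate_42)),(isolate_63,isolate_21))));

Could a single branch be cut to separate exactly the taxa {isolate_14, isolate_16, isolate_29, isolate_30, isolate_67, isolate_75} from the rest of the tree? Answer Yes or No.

The MRCA of the listed taxa is the root, so the smallest clade containing them is the whole tree.
That clade also contains isolate_19, isolate_20, isolate_21, isolate_3, isolate_42, isolate_56, isolate_63, isolate_66, isolate_78, which are not in the proposed group, so the group is not monophyletic.

No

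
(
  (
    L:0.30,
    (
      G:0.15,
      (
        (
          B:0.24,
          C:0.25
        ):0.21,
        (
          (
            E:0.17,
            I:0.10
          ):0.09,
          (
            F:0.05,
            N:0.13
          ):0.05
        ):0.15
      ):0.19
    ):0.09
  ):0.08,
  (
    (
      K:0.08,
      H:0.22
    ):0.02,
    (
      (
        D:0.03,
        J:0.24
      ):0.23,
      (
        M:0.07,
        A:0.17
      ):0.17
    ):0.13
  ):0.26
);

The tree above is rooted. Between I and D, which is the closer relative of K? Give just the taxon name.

D

The MRCA of K and D subtends ((K,H),((D,J),(M,A))) (6 taxa).
The MRCA of K and I is the root, subtending the entire tree (14 taxa).
The first is nested inside the second, so K shares a more recent common ancestor with D.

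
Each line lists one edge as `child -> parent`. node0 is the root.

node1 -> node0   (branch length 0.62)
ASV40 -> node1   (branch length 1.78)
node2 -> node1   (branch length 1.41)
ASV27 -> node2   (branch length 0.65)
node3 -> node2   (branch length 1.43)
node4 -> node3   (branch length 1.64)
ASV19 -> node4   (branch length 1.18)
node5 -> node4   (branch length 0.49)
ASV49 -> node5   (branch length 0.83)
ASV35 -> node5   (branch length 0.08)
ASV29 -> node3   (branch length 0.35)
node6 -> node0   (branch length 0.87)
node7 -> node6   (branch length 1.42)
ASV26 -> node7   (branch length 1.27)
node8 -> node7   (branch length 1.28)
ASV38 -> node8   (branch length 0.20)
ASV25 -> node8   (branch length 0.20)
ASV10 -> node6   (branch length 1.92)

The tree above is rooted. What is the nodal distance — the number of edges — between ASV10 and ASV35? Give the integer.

The MRCA of ASV10 and ASV35 is the root of the tree.
From ASV10 up to that node: 2 branches. From ASV35 up to the same node: 6 branches. Total: 2 + 6 = 8.

8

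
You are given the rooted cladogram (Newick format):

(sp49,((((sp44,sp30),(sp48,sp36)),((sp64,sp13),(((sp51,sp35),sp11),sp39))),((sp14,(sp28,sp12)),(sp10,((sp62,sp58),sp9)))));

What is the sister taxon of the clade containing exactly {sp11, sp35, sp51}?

sp39

The clade containing exactly {sp11, sp35, sp51} attaches to the tree at the node subtending (((sp51,sp35),sp11),sp39).
The other lineage descending from that same node — the sister group — is the single tip sp39.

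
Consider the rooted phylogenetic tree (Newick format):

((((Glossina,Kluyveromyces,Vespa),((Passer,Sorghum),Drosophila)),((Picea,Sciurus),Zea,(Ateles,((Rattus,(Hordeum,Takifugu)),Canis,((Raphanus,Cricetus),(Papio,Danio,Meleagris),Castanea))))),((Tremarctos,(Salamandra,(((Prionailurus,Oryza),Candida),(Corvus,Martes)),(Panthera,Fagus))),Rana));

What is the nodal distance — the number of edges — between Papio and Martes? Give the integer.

13

The MRCA of Papio and Martes is the root of the tree.
From Papio up to that node: 7 branches. From Martes up to the same node: 6 branches. Total: 7 + 6 = 13.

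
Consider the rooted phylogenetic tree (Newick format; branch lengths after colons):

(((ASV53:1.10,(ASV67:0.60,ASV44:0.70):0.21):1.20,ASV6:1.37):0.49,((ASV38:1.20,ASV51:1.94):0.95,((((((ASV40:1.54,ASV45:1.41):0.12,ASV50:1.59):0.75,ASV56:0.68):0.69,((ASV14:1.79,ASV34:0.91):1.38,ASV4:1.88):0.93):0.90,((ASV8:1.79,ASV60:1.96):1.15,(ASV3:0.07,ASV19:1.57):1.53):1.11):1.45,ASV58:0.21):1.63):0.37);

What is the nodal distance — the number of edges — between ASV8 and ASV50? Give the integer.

7

The MRCA of ASV8 and ASV50 is the node subtending (((((ASV40,ASV45),ASV50),ASV56),((ASV14,ASV34),ASV4)),((ASV8,ASV60),(ASV3,ASV19))).
From ASV8 up to that node: 3 branches. From ASV50 up to the same node: 4 branches. Total: 3 + 4 = 7.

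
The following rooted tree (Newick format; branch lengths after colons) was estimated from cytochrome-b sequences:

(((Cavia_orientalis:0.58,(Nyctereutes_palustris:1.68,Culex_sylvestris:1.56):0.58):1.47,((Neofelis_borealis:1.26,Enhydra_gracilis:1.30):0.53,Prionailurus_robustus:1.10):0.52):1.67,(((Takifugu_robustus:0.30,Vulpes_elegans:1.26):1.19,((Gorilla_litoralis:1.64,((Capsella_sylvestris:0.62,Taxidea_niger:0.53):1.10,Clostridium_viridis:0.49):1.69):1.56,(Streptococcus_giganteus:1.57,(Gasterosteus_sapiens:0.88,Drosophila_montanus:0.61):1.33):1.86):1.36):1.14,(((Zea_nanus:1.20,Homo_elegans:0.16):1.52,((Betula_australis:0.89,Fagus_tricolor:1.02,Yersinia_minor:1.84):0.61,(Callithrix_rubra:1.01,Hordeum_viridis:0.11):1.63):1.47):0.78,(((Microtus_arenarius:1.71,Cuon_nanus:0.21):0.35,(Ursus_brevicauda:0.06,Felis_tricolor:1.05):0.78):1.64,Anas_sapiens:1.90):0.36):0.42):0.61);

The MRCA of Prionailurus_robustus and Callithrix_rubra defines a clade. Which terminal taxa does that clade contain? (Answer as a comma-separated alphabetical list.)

Anas_sapiens, Betula_australis, Callithrix_rubra, Capsella_sylvestris, Cavia_orientalis, Clostridium_viridis, Culex_sylvestris, Cuon_nanus, Drosophila_montanus, Enhydra_gracilis, Fagus_tricolor, Felis_tricolor, Gasterosteus_sapiens, Gorilla_litoralis, Homo_elegans, Hordeum_viridis, Microtus_arenarius, Neofelis_borealis, Nyctereutes_palustris, Prionailurus_robustus, Streptococcus_giganteus, Takifugu_robustus, Taxidea_niger, Ursus_brevicauda, Vulpes_elegans, Yersinia_minor, Zea_nanus

Tracing Prionailurus_robustus: it sits inside ((Neofelis_borealis,Enhydra_gracilis),Prionailurus_robustus).
Tracing Callithrix_rubra: it sits inside (Callithrix_rubra,Hordeum_viridis).
The smallest clade enclosing both is the whole tree (their MRCA is the root), so the answer is all 27 tips in alphabetical order.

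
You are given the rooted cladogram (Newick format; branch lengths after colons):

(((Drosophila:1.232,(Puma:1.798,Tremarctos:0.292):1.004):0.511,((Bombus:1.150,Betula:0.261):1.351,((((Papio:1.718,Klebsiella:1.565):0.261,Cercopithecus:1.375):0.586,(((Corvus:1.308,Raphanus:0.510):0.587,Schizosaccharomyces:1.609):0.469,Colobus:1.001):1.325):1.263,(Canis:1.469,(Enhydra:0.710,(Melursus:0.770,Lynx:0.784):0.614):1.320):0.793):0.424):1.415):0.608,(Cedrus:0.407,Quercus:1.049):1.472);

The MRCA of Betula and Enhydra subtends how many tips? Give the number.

The MRCA of Betula and Enhydra is the node subtending ((Bombus,Betula),((((Papio,Klebsiella),Cercopithecus),(((Corvus,Raphanus),Schizosaccharomyces),Colobus)),(Canis,(Enhydra,(Melursus,Lynx))))).
That clade contains 13 terminal taxa: Betula, Bombus, Canis, Cercopithecus, Colobus, Corvus, Enhydra, Klebsiella, Lynx, Melursus, Papio, Raphanus, Schizosaccharomyces.

13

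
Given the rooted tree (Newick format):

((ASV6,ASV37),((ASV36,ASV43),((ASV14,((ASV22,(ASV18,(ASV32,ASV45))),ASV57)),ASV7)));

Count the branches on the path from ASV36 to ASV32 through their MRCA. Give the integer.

9

The MRCA of ASV36 and ASV32 is the node subtending ((ASV36,ASV43),((ASV14,((ASV22,(ASV18,(ASV32,ASV45))),ASV57)),ASV7)).
From ASV36 up to that node: 2 branches. From ASV32 up to the same node: 7 branches. Total: 2 + 7 = 9.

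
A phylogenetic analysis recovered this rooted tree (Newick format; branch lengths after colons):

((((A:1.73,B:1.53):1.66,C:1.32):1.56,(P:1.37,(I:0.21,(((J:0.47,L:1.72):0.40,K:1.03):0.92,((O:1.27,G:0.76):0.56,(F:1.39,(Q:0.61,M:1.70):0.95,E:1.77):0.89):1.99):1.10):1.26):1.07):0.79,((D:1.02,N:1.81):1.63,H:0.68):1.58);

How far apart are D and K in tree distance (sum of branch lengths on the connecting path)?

The path runs D → … → MRCA → … → K; the MRCA is the root of the tree.
Branch lengths along that path: 1.02 + 1.63 + 1.58 + 0.79 + 1.07 + 1.26 + 1.10 + 0.92 + 1.03 = 10.40.

10.40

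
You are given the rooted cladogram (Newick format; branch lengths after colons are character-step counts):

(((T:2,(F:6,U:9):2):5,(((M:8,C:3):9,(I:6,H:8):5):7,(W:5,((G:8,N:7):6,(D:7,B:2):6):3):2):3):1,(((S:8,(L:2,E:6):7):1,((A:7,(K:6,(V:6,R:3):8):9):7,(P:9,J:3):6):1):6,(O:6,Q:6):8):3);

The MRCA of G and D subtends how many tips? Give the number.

4

The MRCA of G and D is the node subtending ((G,N),(D,B)).
That clade contains 4 terminal taxa: B, D, G, N.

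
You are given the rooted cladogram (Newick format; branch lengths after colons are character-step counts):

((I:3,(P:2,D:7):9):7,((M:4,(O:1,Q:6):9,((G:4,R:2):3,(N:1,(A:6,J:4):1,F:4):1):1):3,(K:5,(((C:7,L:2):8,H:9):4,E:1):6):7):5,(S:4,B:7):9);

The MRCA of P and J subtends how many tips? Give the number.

19

The MRCA of P and J is the root, so the clade is the entire tree.
That clade contains 19 terminal taxa: A, B, C, D, E, F, G, H, I, J, K, L, M, N, O, P, Q, R, S.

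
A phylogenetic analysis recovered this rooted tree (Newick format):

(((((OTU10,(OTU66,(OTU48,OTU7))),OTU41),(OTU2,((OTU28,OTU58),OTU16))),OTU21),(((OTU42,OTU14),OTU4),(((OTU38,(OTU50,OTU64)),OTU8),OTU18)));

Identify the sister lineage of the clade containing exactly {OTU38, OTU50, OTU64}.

The clade containing exactly {OTU38, OTU50, OTU64} attaches to the tree at the node subtending ((OTU38,(OTU50,OTU64)),OTU8).
The other lineage descending from that same node — the sister group — is the single tip OTU8.

OTU8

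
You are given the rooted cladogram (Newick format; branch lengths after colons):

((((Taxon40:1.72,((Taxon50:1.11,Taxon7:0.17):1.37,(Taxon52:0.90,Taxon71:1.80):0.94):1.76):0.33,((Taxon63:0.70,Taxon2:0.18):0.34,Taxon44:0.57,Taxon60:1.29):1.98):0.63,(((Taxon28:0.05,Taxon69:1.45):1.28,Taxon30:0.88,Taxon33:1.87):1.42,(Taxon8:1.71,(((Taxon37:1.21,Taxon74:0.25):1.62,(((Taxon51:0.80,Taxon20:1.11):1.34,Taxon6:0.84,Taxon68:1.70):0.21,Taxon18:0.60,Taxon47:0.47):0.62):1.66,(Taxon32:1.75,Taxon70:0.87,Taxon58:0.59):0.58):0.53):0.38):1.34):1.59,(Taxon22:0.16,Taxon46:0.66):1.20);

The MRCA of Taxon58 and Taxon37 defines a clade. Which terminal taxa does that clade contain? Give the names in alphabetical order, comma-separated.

Taxon18, Taxon20, Taxon32, Taxon37, Taxon47, Taxon51, Taxon58, Taxon6, Taxon68, Taxon70, Taxon74

Tracing Taxon58: it sits inside (Taxon32,Taxon70,Taxon58).
Tracing Taxon37: it sits inside (Taxon37,Taxon74).
The smallest clade enclosing both is (((Taxon37,Taxon74),(((Taxon51,Taxon20),Taxon6,Taxon68),Taxon18,Taxon47)),(Taxon32,Taxon70,Taxon58)); the answer is its 11 terminal taxa in alphabetical order.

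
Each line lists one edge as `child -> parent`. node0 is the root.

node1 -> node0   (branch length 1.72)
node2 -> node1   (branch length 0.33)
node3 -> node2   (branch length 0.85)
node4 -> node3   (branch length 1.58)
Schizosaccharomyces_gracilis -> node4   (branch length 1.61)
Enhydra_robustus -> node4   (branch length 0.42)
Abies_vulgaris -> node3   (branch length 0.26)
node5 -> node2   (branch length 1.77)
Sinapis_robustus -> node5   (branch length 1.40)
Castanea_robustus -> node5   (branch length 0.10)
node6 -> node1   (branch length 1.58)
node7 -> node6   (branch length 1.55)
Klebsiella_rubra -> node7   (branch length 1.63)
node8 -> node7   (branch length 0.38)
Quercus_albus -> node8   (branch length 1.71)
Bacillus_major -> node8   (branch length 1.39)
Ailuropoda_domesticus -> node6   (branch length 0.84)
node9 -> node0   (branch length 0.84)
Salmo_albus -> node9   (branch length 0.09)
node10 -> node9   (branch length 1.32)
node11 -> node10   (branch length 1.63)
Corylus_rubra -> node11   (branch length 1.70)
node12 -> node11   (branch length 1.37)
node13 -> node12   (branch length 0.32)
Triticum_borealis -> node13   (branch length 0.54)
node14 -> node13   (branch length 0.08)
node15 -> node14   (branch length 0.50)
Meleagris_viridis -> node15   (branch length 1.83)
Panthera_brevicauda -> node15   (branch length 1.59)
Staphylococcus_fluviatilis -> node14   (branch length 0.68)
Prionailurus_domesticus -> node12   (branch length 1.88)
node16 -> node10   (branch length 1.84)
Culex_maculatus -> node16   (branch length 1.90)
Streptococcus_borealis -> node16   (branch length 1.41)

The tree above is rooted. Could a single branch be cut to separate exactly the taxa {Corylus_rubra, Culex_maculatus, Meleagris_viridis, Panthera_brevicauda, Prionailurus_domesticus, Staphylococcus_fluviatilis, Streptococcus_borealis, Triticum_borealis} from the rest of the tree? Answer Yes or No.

Yes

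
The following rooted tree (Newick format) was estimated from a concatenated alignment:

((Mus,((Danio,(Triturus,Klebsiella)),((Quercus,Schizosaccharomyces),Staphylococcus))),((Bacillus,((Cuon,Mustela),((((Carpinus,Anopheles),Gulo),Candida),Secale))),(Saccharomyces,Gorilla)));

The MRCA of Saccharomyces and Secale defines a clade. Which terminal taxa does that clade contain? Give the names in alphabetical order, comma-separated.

Tracing Saccharomyces: it sits inside (Saccharomyces,Gorilla).
Tracing Secale: it sits inside ((((Carpinus,Anopheles),Gulo),Candida),Secale).
The smallest clade enclosing both is ((Bacillus,((Cuon,Mustela),((((Carpinus,Anopheles),Gulo),Candida),Secale))),(Saccharomyces,Gorilla)); the answer is its 10 terminal taxa in alphabetical order.

Anopheles, Bacillus, Candida, Carpinus, Cuon, Gorilla, Gulo, Mustela, Saccharomyces, Secale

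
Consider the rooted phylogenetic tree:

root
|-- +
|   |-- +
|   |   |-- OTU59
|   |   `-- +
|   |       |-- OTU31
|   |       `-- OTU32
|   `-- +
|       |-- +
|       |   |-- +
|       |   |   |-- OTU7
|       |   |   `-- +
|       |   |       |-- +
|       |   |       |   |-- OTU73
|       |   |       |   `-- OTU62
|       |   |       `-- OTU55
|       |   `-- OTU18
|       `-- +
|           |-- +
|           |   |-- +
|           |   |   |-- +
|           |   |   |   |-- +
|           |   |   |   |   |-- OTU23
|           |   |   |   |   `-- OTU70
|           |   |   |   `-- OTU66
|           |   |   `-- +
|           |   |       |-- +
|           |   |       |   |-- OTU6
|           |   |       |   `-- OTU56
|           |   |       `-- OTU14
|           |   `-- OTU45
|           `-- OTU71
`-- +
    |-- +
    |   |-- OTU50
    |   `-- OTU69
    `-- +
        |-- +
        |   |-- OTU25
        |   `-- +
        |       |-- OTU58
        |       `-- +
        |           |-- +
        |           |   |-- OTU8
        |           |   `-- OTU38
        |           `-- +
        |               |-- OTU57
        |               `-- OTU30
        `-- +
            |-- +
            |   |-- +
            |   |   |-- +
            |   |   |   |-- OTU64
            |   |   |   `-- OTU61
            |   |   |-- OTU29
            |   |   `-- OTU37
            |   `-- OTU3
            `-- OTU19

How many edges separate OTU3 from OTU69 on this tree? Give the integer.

The MRCA of OTU3 and OTU69 is the node subtending ((OTU50,OTU69),((OTU25,(OTU58,((OTU8,OTU38),(OTU57,OTU30)))),((((OTU64,OTU61),OTU29,OTU37),OTU3),OTU19))).
From OTU3 up to that node: 4 branches. From OTU69 up to the same node: 2 branches. Total: 4 + 2 = 6.

6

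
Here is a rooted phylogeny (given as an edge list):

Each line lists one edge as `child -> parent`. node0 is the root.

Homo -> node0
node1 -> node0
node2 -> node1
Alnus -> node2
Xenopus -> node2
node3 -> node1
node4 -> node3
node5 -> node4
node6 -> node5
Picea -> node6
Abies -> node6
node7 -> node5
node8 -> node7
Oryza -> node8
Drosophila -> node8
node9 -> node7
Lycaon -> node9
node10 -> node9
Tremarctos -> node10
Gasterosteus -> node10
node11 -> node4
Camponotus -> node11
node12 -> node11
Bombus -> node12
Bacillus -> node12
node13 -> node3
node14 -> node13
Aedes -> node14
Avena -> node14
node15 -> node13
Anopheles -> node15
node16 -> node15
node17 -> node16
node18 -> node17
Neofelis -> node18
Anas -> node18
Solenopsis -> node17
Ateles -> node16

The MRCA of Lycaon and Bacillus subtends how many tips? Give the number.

The MRCA of Lycaon and Bacillus is the node subtending (((Picea,Abies),((Oryza,Drosophila),(Lycaon,(Tremarctos,Gasterosteus)))),(Camponotus,(Bombus,Bacillus))).
That clade contains 10 terminal taxa: Abies, Bacillus, Bombus, Camponotus, Drosophila, Gasterosteus, Lycaon, Oryza, Picea, Tremarctos.

10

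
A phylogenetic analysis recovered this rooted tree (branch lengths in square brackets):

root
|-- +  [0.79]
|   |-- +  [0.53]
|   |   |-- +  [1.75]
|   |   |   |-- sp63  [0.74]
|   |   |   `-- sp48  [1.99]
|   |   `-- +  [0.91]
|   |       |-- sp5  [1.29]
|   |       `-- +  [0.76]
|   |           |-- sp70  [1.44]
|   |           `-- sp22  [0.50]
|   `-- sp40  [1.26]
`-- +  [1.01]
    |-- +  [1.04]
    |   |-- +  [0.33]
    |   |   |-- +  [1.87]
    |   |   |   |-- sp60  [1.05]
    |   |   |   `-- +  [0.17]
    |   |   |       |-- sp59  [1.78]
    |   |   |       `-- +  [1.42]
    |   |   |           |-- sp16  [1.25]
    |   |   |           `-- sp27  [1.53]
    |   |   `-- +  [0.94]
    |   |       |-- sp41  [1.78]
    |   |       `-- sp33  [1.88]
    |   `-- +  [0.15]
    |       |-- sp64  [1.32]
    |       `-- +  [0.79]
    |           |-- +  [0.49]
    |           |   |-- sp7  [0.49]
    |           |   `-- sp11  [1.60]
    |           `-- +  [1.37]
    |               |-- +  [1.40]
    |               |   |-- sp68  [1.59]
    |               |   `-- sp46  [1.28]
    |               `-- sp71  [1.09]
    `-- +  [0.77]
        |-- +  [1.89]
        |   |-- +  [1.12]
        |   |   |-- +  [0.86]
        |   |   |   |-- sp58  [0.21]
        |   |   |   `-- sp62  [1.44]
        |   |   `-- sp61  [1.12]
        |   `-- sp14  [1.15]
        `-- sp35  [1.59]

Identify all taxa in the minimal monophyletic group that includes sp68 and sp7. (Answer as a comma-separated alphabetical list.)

sp11, sp46, sp68, sp7, sp71

Tracing sp68: it sits inside (sp68,sp46).
Tracing sp7: it sits inside (sp7,sp11).
The smallest clade enclosing both is ((sp7,sp11),((sp68,sp46),sp71)); the answer is its 5 terminal taxa in alphabetical order.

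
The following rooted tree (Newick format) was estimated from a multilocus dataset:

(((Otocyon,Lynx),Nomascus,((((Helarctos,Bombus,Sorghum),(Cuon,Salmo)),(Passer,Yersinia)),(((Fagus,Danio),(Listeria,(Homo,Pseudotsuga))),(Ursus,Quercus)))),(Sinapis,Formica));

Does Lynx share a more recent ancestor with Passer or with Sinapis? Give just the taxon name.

Passer

The MRCA of Lynx and Passer subtends ((Otocyon,Lynx),Nomascus,((((Helarctos,Bombus,Sorghum),(Cuon,Salmo)),(Passer,Yersinia)),(((Fagus,Danio),(Listeria,(Homo,Pseudotsuga))),(Ursus,Quercus)))) (17 taxa).
The MRCA of Lynx and Sinapis is the root, subtending the entire tree (19 taxa).
The first is nested inside the second, so Lynx shares a more recent common ancestor with Passer.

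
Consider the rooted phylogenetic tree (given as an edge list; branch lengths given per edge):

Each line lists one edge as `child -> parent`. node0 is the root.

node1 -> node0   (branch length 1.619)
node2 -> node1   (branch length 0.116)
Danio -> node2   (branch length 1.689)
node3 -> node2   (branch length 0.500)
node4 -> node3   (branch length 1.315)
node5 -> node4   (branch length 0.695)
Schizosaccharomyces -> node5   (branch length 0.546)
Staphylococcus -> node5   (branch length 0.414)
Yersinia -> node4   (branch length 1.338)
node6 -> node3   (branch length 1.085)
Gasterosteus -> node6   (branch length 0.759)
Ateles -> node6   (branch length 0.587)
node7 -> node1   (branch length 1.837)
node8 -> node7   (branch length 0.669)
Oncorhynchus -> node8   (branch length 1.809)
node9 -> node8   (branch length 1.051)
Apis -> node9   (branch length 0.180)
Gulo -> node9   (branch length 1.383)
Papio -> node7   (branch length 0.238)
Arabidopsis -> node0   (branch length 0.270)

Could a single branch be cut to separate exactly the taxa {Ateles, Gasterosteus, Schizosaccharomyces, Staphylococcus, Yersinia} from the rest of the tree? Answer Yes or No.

Yes

The most recent common ancestor of these taxa subtends (((Schizosaccharomyces,Staphylococcus),Yersinia),(Gasterosteus,Ateles)).
That clade has exactly 5 tips — every listed taxon and nothing else — so the group is monophyletic.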